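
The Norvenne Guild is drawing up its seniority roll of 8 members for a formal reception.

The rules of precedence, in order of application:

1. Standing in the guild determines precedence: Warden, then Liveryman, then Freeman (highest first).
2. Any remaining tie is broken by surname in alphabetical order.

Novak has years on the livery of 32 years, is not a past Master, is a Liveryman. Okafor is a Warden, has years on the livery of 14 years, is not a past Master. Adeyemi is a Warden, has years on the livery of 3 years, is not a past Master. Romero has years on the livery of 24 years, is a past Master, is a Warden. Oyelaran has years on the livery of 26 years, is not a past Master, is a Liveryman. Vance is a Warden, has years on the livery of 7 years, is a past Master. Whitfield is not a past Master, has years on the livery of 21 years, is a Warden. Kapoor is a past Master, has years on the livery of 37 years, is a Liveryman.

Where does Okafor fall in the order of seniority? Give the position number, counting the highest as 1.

2

By standing in the guild: Adeyemi, Okafor, Romero, Vance and Whitfield (Warden); then Kapoor, Novak and Oyelaran (Liveryman).
Among Adeyemi, Okafor, Romero, Vance and Whitfield, alphabetically by surname: Adeyemi before Okafor before Romero before Vance before Whitfield.
Among Kapoor, Novak and Oyelaran, alphabetically by surname: Kapoor before Novak before Oyelaran.
Order: Adeyemi, Okafor, Romero, Vance, Whitfield, Kapoor, Novak, Oyelaran. So position 2.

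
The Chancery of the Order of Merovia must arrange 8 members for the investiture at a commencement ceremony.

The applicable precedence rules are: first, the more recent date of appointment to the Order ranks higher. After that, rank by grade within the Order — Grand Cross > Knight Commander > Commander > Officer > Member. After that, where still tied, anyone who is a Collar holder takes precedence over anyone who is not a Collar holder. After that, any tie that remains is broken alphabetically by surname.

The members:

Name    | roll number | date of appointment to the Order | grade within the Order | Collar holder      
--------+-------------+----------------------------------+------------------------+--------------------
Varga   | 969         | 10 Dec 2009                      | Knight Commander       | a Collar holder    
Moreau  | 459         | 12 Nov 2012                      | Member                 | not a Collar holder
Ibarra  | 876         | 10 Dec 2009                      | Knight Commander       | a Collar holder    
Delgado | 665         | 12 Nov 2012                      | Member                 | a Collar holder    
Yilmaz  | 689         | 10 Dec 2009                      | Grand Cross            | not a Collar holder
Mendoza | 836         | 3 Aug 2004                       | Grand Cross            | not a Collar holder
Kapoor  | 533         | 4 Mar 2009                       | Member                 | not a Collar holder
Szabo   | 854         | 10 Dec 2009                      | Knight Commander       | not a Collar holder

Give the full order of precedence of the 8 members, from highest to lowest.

By date of appointment to the Order (later first): Delgado and Moreau (both 12 Nov 2012); then Yilmaz, Ibarra, Varga and Szabo (each 10 Dec 2009); then Kapoor (4 Mar 2009); then Mendoza (3 Aug 2004).
Delgado and Moreau are each Member, so the next rule applies.
Among Delgado and Moreau, a Collar holder before not a Collar holder: Delgado (a Collar holder) before Moreau (not a Collar holder).
Among Yilmaz, Ibarra, Varga and Szabo, by grade within the Order: Yilmaz (Grand Cross) before Ibarra, Varga and Szabo (Knight Commander).
Among Ibarra, Varga and Szabo, a Collar holder before not a Collar holder: Ibarra and Varga (a Collar holder) before Szabo (not a Collar holder).
Among Ibarra and Varga, alphabetically by surname: Ibarra before Varga.
Full order: Delgado, Moreau, Yilmaz, Ibarra, Varga, Szabo, Kapoor, Mendoza.

Delgado, Moreau, Yilmaz, Ibarra, Varga, Szabo, Kapoor, Mendoza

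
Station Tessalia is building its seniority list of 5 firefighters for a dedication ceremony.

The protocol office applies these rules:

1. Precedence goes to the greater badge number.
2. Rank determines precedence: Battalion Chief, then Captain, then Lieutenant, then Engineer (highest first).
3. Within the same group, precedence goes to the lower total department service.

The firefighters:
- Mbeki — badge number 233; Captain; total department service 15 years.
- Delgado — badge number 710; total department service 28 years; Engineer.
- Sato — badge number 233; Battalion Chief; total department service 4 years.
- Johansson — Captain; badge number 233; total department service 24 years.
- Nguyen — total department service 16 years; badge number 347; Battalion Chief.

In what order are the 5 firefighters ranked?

By badge number (higher first): Delgado (710); then Nguyen (347); then Sato, Mbeki and Johansson (each 233).
Among Sato, Mbeki and Johansson, by rank: Sato (Battalion Chief) before Mbeki and Johansson (Captain).
Among Mbeki and Johansson, by total department service (lower first): Mbeki (15 years) before Johansson (24 years).
Full order: Delgado, Nguyen, Sato, Mbeki, Johansson.

Delgado, Nguyen, Sato, Mbeki, Johansson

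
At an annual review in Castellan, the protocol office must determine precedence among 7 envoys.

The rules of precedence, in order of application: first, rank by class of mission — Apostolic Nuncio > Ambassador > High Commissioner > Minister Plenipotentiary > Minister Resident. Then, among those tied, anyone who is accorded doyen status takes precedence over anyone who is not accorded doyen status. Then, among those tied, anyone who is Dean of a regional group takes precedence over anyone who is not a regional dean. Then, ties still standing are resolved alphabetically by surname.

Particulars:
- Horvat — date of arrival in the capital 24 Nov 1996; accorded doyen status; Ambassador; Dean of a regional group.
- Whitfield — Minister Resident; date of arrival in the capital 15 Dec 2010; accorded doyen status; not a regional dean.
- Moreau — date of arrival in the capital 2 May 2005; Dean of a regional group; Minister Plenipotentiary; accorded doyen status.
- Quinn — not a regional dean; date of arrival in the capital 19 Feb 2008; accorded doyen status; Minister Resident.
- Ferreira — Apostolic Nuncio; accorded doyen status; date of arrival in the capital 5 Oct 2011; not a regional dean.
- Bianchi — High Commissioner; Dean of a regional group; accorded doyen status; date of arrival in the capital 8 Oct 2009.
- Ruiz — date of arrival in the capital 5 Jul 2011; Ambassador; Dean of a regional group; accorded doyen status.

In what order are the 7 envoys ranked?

Ferreira, Horvat, Ruiz, Bianchi, Moreau, Quinn, Whitfield

By class of mission: Ferreira (Apostolic Nuncio); then Horvat and Ruiz (Ambassador); then Bianchi (High Commissioner); then Moreau (Minister Plenipotentiary); then Quinn and Whitfield (Minister Resident).
Horvat and Ruiz are each accorded doyen status, so the next rule applies.
Horvat and Ruiz are each Dean of a regional group, so the next rule applies.
Among Horvat and Ruiz, alphabetically by surname: Horvat before Ruiz.
Quinn and Whitfield are each accorded doyen status, so the next rule applies.
Quinn and Whitfield are each not a regional dean, so the next rule applies.
Among Quinn and Whitfield, alphabetically by surname: Quinn before Whitfield.
Full order: Ferreira, Horvat, Ruiz, Bianchi, Moreau, Quinn, Whitfield.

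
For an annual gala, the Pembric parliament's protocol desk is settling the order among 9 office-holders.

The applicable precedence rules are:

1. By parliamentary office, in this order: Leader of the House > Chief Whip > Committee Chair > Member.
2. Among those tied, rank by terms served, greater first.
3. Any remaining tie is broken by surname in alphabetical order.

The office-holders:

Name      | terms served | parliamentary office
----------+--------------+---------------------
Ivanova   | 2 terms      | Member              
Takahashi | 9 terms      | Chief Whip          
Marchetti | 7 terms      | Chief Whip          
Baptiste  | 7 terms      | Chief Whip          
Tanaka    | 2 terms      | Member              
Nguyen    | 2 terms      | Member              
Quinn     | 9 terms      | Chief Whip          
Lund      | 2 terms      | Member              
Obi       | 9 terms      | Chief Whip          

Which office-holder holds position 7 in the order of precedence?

By parliamentary office: Obi, Quinn, Takahashi, Baptiste and Marchetti (Chief Whip); then Ivanova, Lund, Nguyen and Tanaka (Member).
Among Obi, Quinn, Takahashi, Baptiste and Marchetti, by terms served (higher first): Obi, Quinn and Takahashi (9 terms) before Baptiste and Marchetti (7 terms).
Among Obi, Quinn and Takahashi, alphabetically by surname: Obi before Quinn before Takahashi.
Among Baptiste and Marchetti, alphabetically by surname: Baptiste before Marchetti.
Ivanova, Lund, Nguyen and Tanaka all have terms served 2 terms, so the next rule applies.
Among Ivanova, Lund, Nguyen and Tanaka, alphabetically by surname: Ivanova before Lund before Nguyen before Tanaka.
Order: Obi, Quinn, Takahashi, Baptiste, Marchetti, Ivanova, Lund, Nguyen, Tanaka.

Lund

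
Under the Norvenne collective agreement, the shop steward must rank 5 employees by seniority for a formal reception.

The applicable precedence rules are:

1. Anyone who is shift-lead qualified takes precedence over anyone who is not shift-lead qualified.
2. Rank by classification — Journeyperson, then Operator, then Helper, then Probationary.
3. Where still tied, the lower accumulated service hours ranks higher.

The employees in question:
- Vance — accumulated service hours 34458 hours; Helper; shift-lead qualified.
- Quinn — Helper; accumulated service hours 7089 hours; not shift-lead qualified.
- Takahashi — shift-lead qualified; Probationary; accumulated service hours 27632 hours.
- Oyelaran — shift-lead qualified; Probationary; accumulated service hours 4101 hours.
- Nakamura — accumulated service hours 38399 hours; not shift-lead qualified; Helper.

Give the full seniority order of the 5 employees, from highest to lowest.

Vance, Oyelaran, Takahashi, Quinn, Nakamura

By the first rule: Vance, Oyelaran and Takahashi (each shift-lead qualified); then Quinn and Nakamura (both not shift-lead qualified).
Among Vance, Oyelaran and Takahashi, by classification: Vance (Helper) before Oyelaran and Takahashi (Probationary).
Among Oyelaran and Takahashi, by accumulated service hours (lower first): Oyelaran (4101 hours) before Takahashi (27632 hours).
Quinn and Nakamura are each Helper, so the next rule applies.
Among Quinn and Nakamura, by accumulated service hours (lower first): Quinn (7089 hours) before Nakamura (38399 hours).
Full order: Vance, Oyelaran, Takahashi, Quinn, Nakamura.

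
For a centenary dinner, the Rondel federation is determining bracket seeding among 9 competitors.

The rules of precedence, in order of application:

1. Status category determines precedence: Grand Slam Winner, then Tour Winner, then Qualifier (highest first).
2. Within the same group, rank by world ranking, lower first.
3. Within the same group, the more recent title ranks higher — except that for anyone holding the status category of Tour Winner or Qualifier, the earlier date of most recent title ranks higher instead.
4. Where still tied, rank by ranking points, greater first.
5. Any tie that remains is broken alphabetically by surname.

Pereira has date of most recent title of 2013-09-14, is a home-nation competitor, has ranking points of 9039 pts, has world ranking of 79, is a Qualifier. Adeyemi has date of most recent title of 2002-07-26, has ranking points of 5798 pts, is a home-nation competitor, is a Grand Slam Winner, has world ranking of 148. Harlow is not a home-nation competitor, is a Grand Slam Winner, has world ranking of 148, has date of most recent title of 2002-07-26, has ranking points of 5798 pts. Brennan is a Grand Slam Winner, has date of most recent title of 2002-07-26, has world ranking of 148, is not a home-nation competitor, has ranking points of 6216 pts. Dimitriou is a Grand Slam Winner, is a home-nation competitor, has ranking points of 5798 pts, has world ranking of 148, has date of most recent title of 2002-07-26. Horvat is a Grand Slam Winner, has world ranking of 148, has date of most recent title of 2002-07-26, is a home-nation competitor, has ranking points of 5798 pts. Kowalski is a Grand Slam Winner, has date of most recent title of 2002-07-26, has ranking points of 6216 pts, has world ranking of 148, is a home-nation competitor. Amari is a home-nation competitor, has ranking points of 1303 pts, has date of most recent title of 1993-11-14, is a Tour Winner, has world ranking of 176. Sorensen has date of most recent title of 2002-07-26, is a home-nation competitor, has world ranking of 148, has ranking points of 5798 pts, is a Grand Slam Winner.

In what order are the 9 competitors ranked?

Brennan, Kowalski, Adeyemi, Dimitriou, Harlow, Horvat, Sorensen, Amari, Pereira

By status category: Brennan, Kowalski, Adeyemi, Dimitriou, Harlow, Horvat and Sorensen (Grand Slam Winner); then Amari (Tour Winner); then Pereira (Qualifier).
Brennan, Kowalski, Adeyemi, Dimitriou, Harlow, Horvat and Sorensen all have world ranking 148, so the next rule applies.
Brennan, Kowalski, Adeyemi, Dimitriou, Harlow, Horvat and Sorensen all have date of most recent title 2002-07-26, so the next rule applies.
Among Brennan, Kowalski, Adeyemi, Dimitriou, Harlow, Horvat and Sorensen, by ranking points (higher first): Brennan and Kowalski (6216 pts) before Adeyemi, Dimitriou, Harlow, Horvat and Sorensen (5798 pts).
Among Brennan and Kowalski, alphabetically by surname: Brennan before Kowalski.
Among Adeyemi, Dimitriou, Harlow, Horvat and Sorensen, alphabetically by surname: Adeyemi before Dimitriou before Harlow before Horvat before Sorensen.
Full order: Brennan, Kowalski, Adeyemi, Dimitriou, Harlow, Horvat, Sorensen, Amari, Pereira.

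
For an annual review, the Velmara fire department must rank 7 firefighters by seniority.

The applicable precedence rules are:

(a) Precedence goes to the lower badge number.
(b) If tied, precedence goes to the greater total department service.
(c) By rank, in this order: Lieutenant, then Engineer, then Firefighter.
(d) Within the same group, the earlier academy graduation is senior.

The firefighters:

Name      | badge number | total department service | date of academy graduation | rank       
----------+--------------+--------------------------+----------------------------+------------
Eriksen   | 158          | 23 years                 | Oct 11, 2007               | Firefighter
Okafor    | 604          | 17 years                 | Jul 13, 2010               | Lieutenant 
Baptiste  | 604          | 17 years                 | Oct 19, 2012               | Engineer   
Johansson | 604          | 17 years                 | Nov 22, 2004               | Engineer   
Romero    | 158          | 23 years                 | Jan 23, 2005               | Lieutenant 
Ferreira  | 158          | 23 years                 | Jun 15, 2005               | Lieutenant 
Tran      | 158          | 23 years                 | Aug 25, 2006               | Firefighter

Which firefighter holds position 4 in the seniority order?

Eriksen

By badge number (lower first): Romero, Ferreira, Tran and Eriksen (each 158); then Okafor, Johansson and Baptiste (each 604).
Romero, Ferreira, Tran and Eriksen all have total department service 23 years, so the next rule applies.
Among Romero, Ferreira, Tran and Eriksen, by rank: Romero and Ferreira (Lieutenant) before Tran and Eriksen (Firefighter).
Among Romero and Ferreira, by date of academy graduation (earlier first): Romero (Jan 23, 2005) before Ferreira (Jun 15, 2005).
Among Tran and Eriksen, by date of academy graduation (earlier first): Tran (Aug 25, 2006) before Eriksen (Oct 11, 2007).
Okafor, Johansson and Baptiste all have total department service 17 years, so the next rule applies.
Among Okafor, Johansson and Baptiste, by rank: Okafor (Lieutenant) before Johansson and Baptiste (Engineer).
Among Johansson and Baptiste, by date of academy graduation (earlier first): Johansson (Nov 22, 2004) before Baptiste (Oct 19, 2012).
Order: Romero, Ferreira, Tran, Eriksen, Okafor, Johansson, Baptiste.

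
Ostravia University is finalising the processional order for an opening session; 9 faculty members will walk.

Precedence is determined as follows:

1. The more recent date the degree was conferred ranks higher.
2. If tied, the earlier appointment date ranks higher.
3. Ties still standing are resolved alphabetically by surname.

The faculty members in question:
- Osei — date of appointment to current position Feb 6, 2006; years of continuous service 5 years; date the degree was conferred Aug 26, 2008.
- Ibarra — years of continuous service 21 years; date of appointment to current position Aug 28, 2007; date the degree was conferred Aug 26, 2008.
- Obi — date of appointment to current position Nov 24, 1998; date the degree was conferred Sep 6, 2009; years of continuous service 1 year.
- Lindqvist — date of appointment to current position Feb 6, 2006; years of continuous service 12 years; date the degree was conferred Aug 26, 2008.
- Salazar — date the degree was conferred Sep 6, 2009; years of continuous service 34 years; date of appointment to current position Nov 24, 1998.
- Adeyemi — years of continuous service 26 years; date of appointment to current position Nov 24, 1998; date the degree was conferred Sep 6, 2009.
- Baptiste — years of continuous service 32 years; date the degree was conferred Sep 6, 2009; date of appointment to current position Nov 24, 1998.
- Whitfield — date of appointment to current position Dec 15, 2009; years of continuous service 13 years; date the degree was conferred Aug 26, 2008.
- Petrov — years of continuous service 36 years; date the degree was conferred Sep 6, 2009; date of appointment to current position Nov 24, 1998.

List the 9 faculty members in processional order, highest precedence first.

By date the degree was conferred (later first): Adeyemi, Baptiste, Obi, Petrov and Salazar (each Sep 6, 2009); then Lindqvist, Osei, Ibarra and Whitfield (each Aug 26, 2008).
Adeyemi, Baptiste, Obi, Petrov and Salazar all have date of appointment to current position Nov 24, 1998, so the next rule applies.
Among Adeyemi, Baptiste, Obi, Petrov and Salazar, alphabetically by surname: Adeyemi before Baptiste before Obi before Petrov before Salazar.
Among Lindqvist, Osei, Ibarra and Whitfield, by date of appointment to current position (earlier first): Lindqvist and Osei (Feb 6, 2006) before Ibarra (Aug 28, 2007) before Whitfield (Dec 15, 2009).
Among Lindqvist and Osei, alphabetically by surname: Lindqvist before Osei.
Full order: Adeyemi, Baptiste, Obi, Petrov, Salazar, Lindqvist, Osei, Ibarra, Whitfield.

Adeyemi, Baptiste, Obi, Petrov, Salazar, Lindqvist, Osei, Ibarra, Whitfield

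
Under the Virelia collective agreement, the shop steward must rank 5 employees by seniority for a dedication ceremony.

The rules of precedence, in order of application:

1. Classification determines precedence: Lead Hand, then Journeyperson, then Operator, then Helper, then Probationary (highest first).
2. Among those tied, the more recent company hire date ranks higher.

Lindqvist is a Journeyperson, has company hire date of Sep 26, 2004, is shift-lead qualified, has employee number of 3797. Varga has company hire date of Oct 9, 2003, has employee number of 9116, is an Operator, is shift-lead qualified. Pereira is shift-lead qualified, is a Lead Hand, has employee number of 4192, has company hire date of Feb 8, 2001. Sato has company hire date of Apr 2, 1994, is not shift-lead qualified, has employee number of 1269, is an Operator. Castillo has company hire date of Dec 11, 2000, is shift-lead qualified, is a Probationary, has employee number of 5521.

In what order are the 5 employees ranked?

Pereira, Lindqvist, Varga, Sato, Castillo

By classification: Pereira (Lead Hand); then Lindqvist (Journeyperson); then Varga and Sato (Operator); then Castillo (Probationary).
Among Varga and Sato, by company hire date (later first): Varga (Oct 9, 2003) before Sato (Apr 2, 1994).
Full order: Pereira, Lindqvist, Varga, Sato, Castillo.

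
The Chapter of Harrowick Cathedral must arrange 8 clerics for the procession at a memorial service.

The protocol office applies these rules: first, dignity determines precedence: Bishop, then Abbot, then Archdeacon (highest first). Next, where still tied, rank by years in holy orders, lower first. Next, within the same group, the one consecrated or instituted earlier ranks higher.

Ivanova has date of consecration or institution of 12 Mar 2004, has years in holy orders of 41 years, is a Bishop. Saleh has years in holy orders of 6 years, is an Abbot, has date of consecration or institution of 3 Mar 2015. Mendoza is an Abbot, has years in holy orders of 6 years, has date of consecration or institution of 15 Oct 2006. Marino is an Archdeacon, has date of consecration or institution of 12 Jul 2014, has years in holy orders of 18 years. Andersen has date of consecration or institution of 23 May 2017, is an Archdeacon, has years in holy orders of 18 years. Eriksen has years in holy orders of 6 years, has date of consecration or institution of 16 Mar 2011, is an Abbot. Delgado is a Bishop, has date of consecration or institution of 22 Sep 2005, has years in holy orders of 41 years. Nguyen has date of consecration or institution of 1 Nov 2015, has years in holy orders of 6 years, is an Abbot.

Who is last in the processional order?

By dignity: Ivanova and Delgado (Bishop); then Mendoza, Eriksen, Saleh and Nguyen (Abbot); then Marino and Andersen (Archdeacon).
Ivanova and Delgado both have years in holy orders 41 years, so the next rule applies.
Among Ivanova and Delgado, by date of consecration or institution (earlier first): Ivanova (12 Mar 2004) before Delgado (22 Sep 2005).
Mendoza, Eriksen, Saleh and Nguyen all have years in holy orders 6 years, so the next rule applies.
Among Mendoza, Eriksen, Saleh and Nguyen, by date of consecration or institution (earlier first): Mendoza (15 Oct 2006) before Eriksen (16 Mar 2011) before Saleh (3 Mar 2015) before Nguyen (1 Nov 2015).
Marino and Andersen both have years in holy orders 18 years, so the next rule applies.
Among Marino and Andersen, by date of consecration or institution (earlier first): Marino (12 Jul 2014) before Andersen (23 May 2017).
Order: Ivanova, Delgado, Mendoza, Eriksen, Saleh, Nguyen, Marino, Andersen.

Andersen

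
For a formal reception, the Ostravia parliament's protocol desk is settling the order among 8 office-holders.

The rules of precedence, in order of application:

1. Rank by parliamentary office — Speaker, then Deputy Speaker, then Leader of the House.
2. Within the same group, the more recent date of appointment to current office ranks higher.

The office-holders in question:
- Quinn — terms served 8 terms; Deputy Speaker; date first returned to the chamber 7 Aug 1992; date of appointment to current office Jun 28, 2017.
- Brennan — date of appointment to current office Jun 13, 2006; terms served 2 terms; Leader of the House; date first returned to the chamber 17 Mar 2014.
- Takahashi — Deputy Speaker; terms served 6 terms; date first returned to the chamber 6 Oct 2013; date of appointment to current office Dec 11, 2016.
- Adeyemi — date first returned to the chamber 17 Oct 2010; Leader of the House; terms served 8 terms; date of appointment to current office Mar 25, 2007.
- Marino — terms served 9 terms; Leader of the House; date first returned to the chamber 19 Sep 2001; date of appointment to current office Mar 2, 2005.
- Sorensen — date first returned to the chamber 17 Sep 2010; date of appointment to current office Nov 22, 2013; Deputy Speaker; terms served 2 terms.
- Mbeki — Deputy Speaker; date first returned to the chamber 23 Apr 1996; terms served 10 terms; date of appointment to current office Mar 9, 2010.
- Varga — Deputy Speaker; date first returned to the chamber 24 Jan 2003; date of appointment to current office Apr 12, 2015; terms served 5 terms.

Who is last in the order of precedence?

By parliamentary office: Quinn, Takahashi, Varga, Sorensen and Mbeki (Deputy Speaker); then Adeyemi, Brennan and Marino (Leader of the House).
Among Quinn, Takahashi, Varga, Sorensen and Mbeki, by date of appointment to current office (later first): Quinn (Jun 28, 2017) before Takahashi (Dec 11, 2016) before Varga (Apr 12, 2015) before Sorensen (Nov 22, 2013) before Mbeki (Mar 9, 2010).
Among Adeyemi, Brennan and Marino, by date of appointment to current office (later first): Adeyemi (Mar 25, 2007) before Brennan (Jun 13, 2006) before Marino (Mar 2, 2005).
Order: Quinn, Takahashi, Varga, Sorensen, Mbeki, Adeyemi, Brennan, Marino.

Marino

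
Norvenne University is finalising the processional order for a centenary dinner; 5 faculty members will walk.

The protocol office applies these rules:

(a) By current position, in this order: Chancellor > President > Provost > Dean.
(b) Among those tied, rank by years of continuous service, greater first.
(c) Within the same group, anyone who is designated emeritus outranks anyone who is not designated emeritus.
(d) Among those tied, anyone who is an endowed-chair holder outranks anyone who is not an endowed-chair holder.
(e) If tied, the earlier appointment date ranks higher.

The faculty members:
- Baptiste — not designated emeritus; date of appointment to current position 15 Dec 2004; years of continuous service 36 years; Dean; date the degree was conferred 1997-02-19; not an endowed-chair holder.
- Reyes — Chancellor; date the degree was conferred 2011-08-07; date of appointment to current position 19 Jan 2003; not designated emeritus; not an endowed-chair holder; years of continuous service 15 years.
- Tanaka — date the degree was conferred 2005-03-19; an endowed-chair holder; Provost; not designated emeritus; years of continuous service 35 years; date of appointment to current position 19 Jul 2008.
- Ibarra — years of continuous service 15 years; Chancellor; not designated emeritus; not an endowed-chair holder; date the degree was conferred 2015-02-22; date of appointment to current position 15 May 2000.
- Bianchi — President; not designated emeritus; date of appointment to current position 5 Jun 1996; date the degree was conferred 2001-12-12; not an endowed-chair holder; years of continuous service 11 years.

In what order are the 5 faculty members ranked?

By current position: Ibarra and Reyes (Chancellor); then Bianchi (President); then Tanaka (Provost); then Baptiste (Dean).
Ibarra and Reyes both have years of continuous service 15 years, so the next rule applies.
Ibarra and Reyes are each not designated emeritus, so the next rule applies.
Ibarra and Reyes are each not an endowed-chair holder, so the next rule applies.
Among Ibarra and Reyes, by date of appointment to current position (earlier first): Ibarra (15 May 2000) before Reyes (19 Jan 2003).
Full order: Ibarra, Reyes, Bianchi, Tanaka, Baptiste.

Ibarra, Reyes, Bianchi, Tanaka, Baptiste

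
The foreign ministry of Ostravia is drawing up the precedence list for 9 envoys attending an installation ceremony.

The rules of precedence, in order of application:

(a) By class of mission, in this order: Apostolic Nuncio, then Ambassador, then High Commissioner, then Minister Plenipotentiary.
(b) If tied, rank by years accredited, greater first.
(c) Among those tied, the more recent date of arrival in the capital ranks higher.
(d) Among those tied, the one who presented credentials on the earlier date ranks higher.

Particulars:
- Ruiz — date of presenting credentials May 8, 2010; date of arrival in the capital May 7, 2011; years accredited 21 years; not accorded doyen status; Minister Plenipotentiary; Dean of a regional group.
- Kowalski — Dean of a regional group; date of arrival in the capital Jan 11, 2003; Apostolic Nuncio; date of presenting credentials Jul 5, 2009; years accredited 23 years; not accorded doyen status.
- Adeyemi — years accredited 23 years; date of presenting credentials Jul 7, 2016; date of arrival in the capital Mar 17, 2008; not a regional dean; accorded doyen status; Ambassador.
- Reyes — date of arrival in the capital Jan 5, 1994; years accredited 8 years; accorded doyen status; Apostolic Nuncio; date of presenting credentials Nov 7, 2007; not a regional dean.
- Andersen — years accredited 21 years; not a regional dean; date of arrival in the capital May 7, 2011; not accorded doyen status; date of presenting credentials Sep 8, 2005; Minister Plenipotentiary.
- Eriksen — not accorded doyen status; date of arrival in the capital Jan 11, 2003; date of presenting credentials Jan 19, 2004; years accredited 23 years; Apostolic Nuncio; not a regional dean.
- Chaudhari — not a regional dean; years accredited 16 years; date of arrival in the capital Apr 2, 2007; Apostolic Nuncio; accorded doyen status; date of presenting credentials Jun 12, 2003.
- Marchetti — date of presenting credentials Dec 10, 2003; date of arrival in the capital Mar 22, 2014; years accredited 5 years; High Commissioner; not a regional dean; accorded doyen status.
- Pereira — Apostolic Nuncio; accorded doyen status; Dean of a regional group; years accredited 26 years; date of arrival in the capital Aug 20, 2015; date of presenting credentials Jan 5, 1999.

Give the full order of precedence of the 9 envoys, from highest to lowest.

Pereira, Eriksen, Kowalski, Chaudhari, Reyes, Adeyemi, Marchetti, Andersen, Ruiz

By class of mission: Pereira, Eriksen, Kowalski, Chaudhari and Reyes (Apostolic Nuncio); then Adeyemi (Ambassador); then Marchetti (High Commissioner); then Andersen and Ruiz (Minister Plenipotentiary).
Among Pereira, Eriksen, Kowalski, Chaudhari and Reyes, by years accredited (higher first): Pereira (26 years) before Eriksen and Kowalski (23 years) before Chaudhari (16 years) before Reyes (8 years).
Eriksen and Kowalski both have date of arrival in the capital Jan 11, 2003, so the next rule applies.
Among Eriksen and Kowalski, by date of presenting credentials (earlier first): Eriksen (Jan 19, 2004) before Kowalski (Jul 5, 2009).
Andersen and Ruiz both have years accredited 21 years, so the next rule applies.
Andersen and Ruiz both have date of arrival in the capital May 7, 2011, so the next rule applies.
Among Andersen and Ruiz, by date of presenting credentials (earlier first): Andersen (Sep 8, 2005) before Ruiz (May 8, 2010).
Full order: Pereira, Eriksen, Kowalski, Chaudhari, Reyes, Adeyemi, Marchetti, Andersen, Ruiz.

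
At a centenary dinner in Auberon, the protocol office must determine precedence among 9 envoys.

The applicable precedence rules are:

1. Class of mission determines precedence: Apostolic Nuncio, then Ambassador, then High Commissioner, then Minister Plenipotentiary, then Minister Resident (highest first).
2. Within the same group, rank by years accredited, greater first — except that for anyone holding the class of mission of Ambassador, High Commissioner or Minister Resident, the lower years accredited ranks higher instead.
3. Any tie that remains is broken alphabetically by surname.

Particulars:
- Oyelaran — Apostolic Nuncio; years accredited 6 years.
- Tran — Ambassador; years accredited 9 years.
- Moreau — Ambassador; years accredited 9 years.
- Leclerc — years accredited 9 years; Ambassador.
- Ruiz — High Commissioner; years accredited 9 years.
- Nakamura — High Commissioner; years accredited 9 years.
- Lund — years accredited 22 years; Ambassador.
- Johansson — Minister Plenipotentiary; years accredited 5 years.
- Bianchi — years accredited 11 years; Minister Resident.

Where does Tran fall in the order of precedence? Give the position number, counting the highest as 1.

By class of mission: Oyelaran (Apostolic Nuncio); then Leclerc, Moreau, Tran and Lund (Ambassador); then Nakamura and Ruiz (High Commissioner); then Johansson (Minister Plenipotentiary); then Bianchi (Minister Resident).
Among Leclerc, Moreau, Tran and Lund, by years accredited (lower first) (reversed rule for this group): Leclerc, Moreau and Tran (9 years) before Lund (22 years).
Among Leclerc, Moreau and Tran, alphabetically by surname: Leclerc before Moreau before Tran.
Nakamura and Ruiz both have years accredited 9 years, so the next rule applies.
Among Nakamura and Ruiz, alphabetically by surname: Nakamura before Ruiz.
Order: Oyelaran, Leclerc, Moreau, Tran, Lund, Nakamura, Ruiz, Johansson, Bianchi. So position 4.

4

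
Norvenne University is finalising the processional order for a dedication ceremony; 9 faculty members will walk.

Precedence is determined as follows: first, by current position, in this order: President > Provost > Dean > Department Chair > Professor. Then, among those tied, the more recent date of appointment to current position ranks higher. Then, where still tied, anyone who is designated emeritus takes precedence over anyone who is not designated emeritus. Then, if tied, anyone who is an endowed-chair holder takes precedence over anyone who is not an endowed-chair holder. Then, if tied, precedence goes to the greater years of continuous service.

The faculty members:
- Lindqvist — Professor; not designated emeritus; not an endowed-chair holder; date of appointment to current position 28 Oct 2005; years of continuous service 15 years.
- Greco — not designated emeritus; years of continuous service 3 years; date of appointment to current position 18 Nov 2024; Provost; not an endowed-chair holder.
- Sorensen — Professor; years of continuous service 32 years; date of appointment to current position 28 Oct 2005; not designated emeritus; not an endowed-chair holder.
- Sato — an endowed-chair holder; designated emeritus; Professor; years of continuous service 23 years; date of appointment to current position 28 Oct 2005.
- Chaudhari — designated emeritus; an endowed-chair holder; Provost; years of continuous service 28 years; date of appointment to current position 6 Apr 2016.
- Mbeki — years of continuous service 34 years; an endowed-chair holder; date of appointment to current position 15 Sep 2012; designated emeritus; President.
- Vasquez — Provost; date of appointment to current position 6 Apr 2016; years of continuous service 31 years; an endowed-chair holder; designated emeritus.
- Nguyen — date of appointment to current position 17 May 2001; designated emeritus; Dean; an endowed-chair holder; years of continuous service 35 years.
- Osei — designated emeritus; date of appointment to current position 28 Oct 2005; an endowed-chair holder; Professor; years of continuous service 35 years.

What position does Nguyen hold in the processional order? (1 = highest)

5

By current position: Mbeki (President); then Greco, Vasquez and Chaudhari (Provost); then Nguyen (Dean); then Osei, Sato, Sorensen and Lindqvist (Professor).
Among Greco, Vasquez and Chaudhari, by date of appointment to current position (later first): Greco (18 Nov 2024) before Vasquez and Chaudhari (6 Apr 2016).
Vasquez and Chaudhari are each designated emeritus, so the next rule applies.
Vasquez and Chaudhari are each an endowed-chair holder, so the next rule applies.
Among Vasquez and Chaudhari, by years of continuous service (higher first): Vasquez (31 years) before Chaudhari (28 years).
Osei, Sato, Sorensen and Lindqvist all have date of appointment to current position 28 Oct 2005, so the next rule applies.
Among Osei, Sato, Sorensen and Lindqvist, designated emeritus before not designated emeritus: Osei and Sato (designated emeritus) before Sorensen and Lindqvist (not designated emeritus).
Osei and Sato are each an endowed-chair holder, so the next rule applies.
Among Osei and Sato, by years of continuous service (higher first): Osei (35 years) before Sato (23 years).
Sorensen and Lindqvist are each not an endowed-chair holder, so the next rule applies.
Among Sorensen and Lindqvist, by years of continuous service (higher first): Sorensen (32 years) before Lindqvist (15 years).
Order: Mbeki, Greco, Vasquez, Chaudhari, Nguyen, Osei, Sato, Sorensen, Lindqvist. So position 5.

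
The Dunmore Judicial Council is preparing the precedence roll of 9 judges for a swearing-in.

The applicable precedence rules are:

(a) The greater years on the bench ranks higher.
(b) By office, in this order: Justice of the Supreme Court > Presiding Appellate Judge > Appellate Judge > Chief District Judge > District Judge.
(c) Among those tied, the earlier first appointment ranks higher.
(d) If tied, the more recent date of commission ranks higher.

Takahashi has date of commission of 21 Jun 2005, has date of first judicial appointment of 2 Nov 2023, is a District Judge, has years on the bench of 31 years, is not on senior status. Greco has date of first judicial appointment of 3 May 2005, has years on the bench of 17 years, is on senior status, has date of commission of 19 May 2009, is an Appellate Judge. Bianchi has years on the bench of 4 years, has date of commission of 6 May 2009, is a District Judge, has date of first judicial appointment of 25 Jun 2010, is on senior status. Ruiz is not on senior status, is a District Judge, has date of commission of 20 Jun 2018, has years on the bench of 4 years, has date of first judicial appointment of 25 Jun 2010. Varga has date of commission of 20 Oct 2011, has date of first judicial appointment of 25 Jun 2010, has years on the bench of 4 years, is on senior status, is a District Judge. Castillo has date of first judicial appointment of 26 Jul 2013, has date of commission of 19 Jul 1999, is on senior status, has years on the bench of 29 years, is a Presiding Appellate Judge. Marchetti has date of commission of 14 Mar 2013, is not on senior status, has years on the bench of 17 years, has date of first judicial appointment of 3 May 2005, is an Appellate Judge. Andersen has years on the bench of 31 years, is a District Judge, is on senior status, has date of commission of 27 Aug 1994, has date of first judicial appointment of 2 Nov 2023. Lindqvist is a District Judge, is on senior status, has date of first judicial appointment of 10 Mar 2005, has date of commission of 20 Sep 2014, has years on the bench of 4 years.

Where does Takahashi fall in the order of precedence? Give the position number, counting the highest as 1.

By years on the bench (higher first): Takahashi and Andersen (both 31 years); then Castillo (29 years); then Marchetti and Greco (both 17 years); then Lindqvist, Ruiz, Varga and Bianchi (each 4 years).
Takahashi and Andersen are each District Judge, so the next rule applies.
Takahashi and Andersen both have date of first judicial appointment 2 Nov 2023, so the next rule applies.
Among Takahashi and Andersen, by date of commission (later first): Takahashi (21 Jun 2005) before Andersen (27 Aug 1994).
Marchetti and Greco are each Appellate Judge, so the next rule applies.
Marchetti and Greco both have date of first judicial appointment 3 May 2005, so the next rule applies.
Among Marchetti and Greco, by date of commission (later first): Marchetti (14 Mar 2013) before Greco (19 May 2009).
Lindqvist, Ruiz, Varga and Bianchi are each District Judge, so the next rule applies.
Among Lindqvist, Ruiz, Varga and Bianchi, by date of first judicial appointment (earlier first): Lindqvist (10 Mar 2005) before Ruiz, Varga and Bianchi (25 Jun 2010).
Among Ruiz, Varga and Bianchi, by date of commission (later first): Ruiz (20 Jun 2018) before Varga (20 Oct 2011) before Bianchi (6 May 2009).
Order: Takahashi, Andersen, Castillo, Marchetti, Greco, Lindqvist, Ruiz, Varga, Bianchi. So position 1.

1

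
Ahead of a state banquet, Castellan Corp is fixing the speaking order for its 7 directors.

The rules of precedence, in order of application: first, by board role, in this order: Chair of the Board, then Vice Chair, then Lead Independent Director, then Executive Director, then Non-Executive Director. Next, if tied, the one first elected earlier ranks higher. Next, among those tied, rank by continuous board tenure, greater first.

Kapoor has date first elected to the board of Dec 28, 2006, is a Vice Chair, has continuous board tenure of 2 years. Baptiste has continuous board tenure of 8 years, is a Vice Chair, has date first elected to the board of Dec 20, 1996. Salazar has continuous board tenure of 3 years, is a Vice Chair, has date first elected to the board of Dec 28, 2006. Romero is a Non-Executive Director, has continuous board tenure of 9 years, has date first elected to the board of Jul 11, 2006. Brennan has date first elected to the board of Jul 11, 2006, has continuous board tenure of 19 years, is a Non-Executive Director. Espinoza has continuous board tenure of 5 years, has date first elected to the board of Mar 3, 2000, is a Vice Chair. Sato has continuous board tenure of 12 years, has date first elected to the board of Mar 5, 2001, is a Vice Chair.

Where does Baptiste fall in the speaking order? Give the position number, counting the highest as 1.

1

By board role: Baptiste, Espinoza, Sato, Salazar and Kapoor (Vice Chair); then Brennan and Romero (Non-Executive Director).
Among Baptiste, Espinoza, Sato, Salazar and Kapoor, by date first elected to the board (earlier first): Baptiste (Dec 20, 1996) before Espinoza (Mar 3, 2000) before Sato (Mar 5, 2001) before Salazar and Kapoor (Dec 28, 2006).
Among Salazar and Kapoor, by continuous board tenure (higher first): Salazar (3 years) before Kapoor (2 years).
Brennan and Romero both have date first elected to the board Jul 11, 2006, so the next rule applies.
Among Brennan and Romero, by continuous board tenure (higher first): Brennan (19 years) before Romero (9 years).
Order: Baptiste, Espinoza, Sato, Salazar, Kapoor, Brennan, Romero. So position 1.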